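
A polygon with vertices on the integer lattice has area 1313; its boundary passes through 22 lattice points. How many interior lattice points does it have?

From Pick's theorem, I = A − B/2 + 1 = 1313 − 22/2 + 1 = 1303.

1303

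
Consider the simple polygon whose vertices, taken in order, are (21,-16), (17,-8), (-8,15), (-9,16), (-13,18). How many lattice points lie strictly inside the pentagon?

The shoelace formula gives twice the area as |(21·(-8) − 17·(-16)) + (17·15 − (-8)·(-8)) + ((-8)·16 − (-9)·15) + ((-9)·18 − (-13)·16) + ((-13)·(-16) − 21·18)| = 178, so the area is 89.
The number of boundary lattice points is Σ gcd(|Δx|,|Δy|) = gcd(4,8) + gcd(25,23) + gcd(1,1) + gcd(4,2) + gcd(34,34) = 4+1+1+2+34 = 42.
By Pick's theorem A = I + B/2 − 1, so I = 89 − 42/2 + 1 = 69.

69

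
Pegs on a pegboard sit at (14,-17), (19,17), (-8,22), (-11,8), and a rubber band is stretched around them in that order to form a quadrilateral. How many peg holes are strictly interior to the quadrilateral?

671

The shoelace formula gives twice the area as |(14·17 − 19·(-17)) + (19·22 − (-8)·17) + ((-8)·8 − (-11)·22) + ((-11)·(-17) − 14·8)| = 1368, so the area is 684.
Summing gcd(|Δx|,|Δy|) over the edges gives the boundary count: gcd(5,34) + gcd(27,5) + gcd(3,14) + gcd(25,25) = 1+1+1+25 = 28.
Pick's theorem gives I = A − B/2 + 1 = 684 − 28/2 + 1 = 671.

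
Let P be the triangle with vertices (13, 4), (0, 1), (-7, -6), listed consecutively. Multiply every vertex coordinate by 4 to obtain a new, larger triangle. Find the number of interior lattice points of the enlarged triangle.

The shoelace formula gives twice the area as |[13·1 − 0·4] + [0·(-6) − (-7)·1] + [(-7)·4 − 13·(-6)]| = 70, so the area is 35.
Summing gcd(|Δx|,|Δy|) over the edges gives the boundary count: gcd(13,3) + gcd(7,7) + gcd(20,10) = 1+7+10 = 18.
Scaling by 4 multiplies the area by 4² = 16 (so the new area is 560) and multiplies the boundary lattice-point count by 4, giving 72.
By Pick's theorem, the interior count of the dilated polygon is 560 − 72/2 + 1 = 525.

525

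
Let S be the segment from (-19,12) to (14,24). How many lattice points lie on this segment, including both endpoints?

The number of lattice points on a segment between lattice points is gcd(|Δx|,|Δy|) + 1 = gcd(33,12) + 1 = 3 + 1 = 4.

4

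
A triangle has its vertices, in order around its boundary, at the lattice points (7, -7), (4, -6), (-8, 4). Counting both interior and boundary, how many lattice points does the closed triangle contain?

12

The shoelace formula gives twice the area as |[7·(-6) − 4·(-7)] + [4·4 − (-8)·(-6)] + [(-8)·(-7) − 7·4]| = 18, so the area is 9.
The number of boundary lattice points is Σ gcd(|Δx|,|Δy|) = gcd(3,1) + gcd(12,10) + gcd(15,11) = 1+2+1 = 4.
Pick's theorem gives I = A − B/2 + 1 = 9 − 4/2 + 1 = 8, so the closed region contains I + B = 8 + 4 = 12 lattice points.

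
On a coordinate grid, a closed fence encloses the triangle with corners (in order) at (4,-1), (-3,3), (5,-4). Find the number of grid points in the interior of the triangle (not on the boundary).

8

By the shoelace formula, twice the signed area is |(4·3 − (-3)·(-1)) + ((-3)·(-4) − 5·3) + (5·(-1) − 4·(-4))| = 17, so the area is 17/2.
Along each edge there are gcd(|Δx|,|Δy|)+1 lattice points, so counting each shared vertex once the boundary has gcd(7,4) + gcd(8,7) + gcd(1,3) = 1+1+1 = 3.
By Pick's theorem A = I + B/2 − 1, so I = 17/2 − 3/2 + 1 = 8.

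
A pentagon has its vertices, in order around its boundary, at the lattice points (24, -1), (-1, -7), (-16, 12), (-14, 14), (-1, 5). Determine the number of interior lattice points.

260

By the shoelace formula, twice the signed area is |[24·(-7) − (-1)·(-1)] + [(-1)·12 − (-16)·(-7)] + [(-16)·14 − (-14)·12] + [(-14)·5 − (-1)·14] + [(-1)·(-1) − 24·5]| = 524, so the area is 262.
Along each edge there are gcd(|Δx|,|Δy|)+1 lattice points, so counting each shared vertex once the boundary has gcd(25,6) + gcd(15,19) + gcd(2,2) + gcd(13,9) + gcd(25,6) = 1+1+2+1+1 = 6.
By Pick's theorem A = I + B/2 − 1, so I = 262 − 6/2 + 1 = 260.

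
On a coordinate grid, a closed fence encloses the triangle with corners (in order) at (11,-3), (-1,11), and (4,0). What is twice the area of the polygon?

62

The shoelace formula gives twice the area as |[11·11 − (-1)·(-3)] + [(-1)·0 − 4·11] + [4·(-3) − 11·0]| = 62, so the area is 31.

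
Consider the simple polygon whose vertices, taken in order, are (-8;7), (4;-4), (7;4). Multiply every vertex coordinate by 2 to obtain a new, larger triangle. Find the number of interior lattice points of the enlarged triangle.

254

The shoelace formula gives twice the area as |[(-8)·(-4) − 4·7] + [4·4 − 7·(-4)] + [7·7 − (-8)·4]| = 129, so the area is 129/2.
Summing gcd(|Δx|,|Δy|) over the edges gives the boundary count: gcd(12,11) + gcd(3,8) + gcd(15,3) = 1+1+3 = 5.
Scaling by 2 multiplies the area by 2² = 4 (so the new area is 258) and multiplies the boundary lattice-point count by 2, giving 10.
By Pick's theorem, the interior count of the dilated polygon is 258 − 10/2 + 1 = 254.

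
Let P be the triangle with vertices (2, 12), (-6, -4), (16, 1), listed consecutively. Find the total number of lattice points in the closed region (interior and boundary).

162

The shoelace formula gives twice the area as |(2·(-4) − (-6)·12) + ((-6)·1 − 16·(-4)) + (16·12 − 2·1)| = 312, so the area is 156.
Summing gcd(|Δx|,|Δy|) over the edges gives the boundary count: gcd(8,16) + gcd(22,5) + gcd(14,11) = 8+1+1 = 10.
Pick's theorem gives I = A − B/2 + 1 = 156 − 10/2 + 1 = 152, so the closed region contains I + B = 152 + 10 = 162 lattice points.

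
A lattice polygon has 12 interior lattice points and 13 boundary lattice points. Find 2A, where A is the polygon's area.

Pick's theorem states A = I + B/2 − 1, so A = 12 + 13/2 − 1 = 35/2.
Hence 2A = 35.

35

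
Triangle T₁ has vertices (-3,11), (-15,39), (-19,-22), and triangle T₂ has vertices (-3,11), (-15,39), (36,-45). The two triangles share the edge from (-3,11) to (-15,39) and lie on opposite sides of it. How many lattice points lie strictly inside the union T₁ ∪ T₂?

630

The union is the simple quadrilateral with vertices (-3,11), (-19,-22), (-15,39), (36,-45) in order.
The shoelace formula gives twice the area as |[(-3)·(-22) − (-19)·11] + [(-19)·39 − (-15)·(-22)] + [(-15)·(-45) − 36·39] + [36·11 − (-3)·(-45)]| = 1264, so the area is 632.
Along each edge there are gcd(|Δx|,|Δy|)+1 lattice points, so counting each shared vertex once the boundary has gcd(16,33) + gcd(4,61) + gcd(51,84) + gcd(39,56) = 1+1+3+1 = 6.
By Pick's theorem I = A − B/2 + 1 = 632 − 6/2 + 1 = 630.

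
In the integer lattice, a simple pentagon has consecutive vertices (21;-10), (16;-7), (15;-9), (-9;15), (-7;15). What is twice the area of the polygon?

157

Using the shoelace formula, 2A = |(21·(-7) − 16·(-10)) + (16·(-9) − 15·(-7)) + (15·15 − (-9)·(-9)) + ((-9)·15 − (-7)·15) + ((-7)·(-10) − 21·15)| = 157, so the area is 78.5.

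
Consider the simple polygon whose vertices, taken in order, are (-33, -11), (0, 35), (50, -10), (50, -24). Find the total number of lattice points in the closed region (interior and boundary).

Using the shoelace formula, 2A = |[(-33)·35 − 0·(-11)] + [0·(-10) − 50·35] + [50·(-24) − 50·(-10)] + [50·(-11) − (-33)·(-24)]| = 4947, so the area is 2473.5.
Summing gcd(|Δx|,|Δy|) over the edges gives the boundary count: gcd(33,46) + gcd(50,45) + gcd(0,14) + gcd(83,13) = 1+5+14+1 = 21.
Pick's theorem gives I = A − B/2 + 1 = 2473.5 − 21/2 + 1 = 2464, so the closed region contains I + B = 2464 + 21 = 2485 lattice points.

2485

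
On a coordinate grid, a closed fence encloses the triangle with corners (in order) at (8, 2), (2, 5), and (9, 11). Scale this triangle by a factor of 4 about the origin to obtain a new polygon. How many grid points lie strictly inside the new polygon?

447

By the shoelace formula, twice the signed area is |[8·5 − 2·2] + [2·11 − 9·5] + [9·2 − 8·11]| = 57, so the area is 57/2.
Along each edge there are gcd(|Δx|,|Δy|)+1 lattice points, so counting each shared vertex once the boundary has gcd(6,3) + gcd(7,6) + gcd(1,9) = 3+1+1 = 5.
Scaling by 4 multiplies the area by 4² = 16 (so the new area is 456) and multiplies the boundary lattice-point count by 4, giving 20.
By Pick's theorem, the interior count of the dilated polygon is 456 − 20/2 + 1 = 447.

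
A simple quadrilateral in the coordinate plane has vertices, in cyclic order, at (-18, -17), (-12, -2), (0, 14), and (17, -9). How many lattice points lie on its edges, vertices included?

Along each edge there are gcd(|Δx|,|Δy|)+1 lattice points, so counting each shared vertex once the boundary has gcd(6,15) + gcd(12,16) + gcd(17,23) + gcd(35,8) = 3+4+1+1 = 9.

9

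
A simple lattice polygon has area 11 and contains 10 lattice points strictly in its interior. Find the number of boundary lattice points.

4

Pick's theorem gives A = I + B/2 − 1, so B = 2(A − I + 1) = 2(11 − 10 + 1) = 4.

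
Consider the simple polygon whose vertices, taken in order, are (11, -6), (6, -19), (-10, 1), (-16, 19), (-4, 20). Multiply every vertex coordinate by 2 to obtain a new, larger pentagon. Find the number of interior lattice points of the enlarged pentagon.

Using the shoelace formula, 2A = |(11·(-19) − 6·(-6)) + (6·1 − (-10)·(-19)) + ((-10)·19 − (-16)·1) + ((-16)·20 − (-4)·19) + ((-4)·(-6) − 11·20)| = 971, so the area is 971/2.
Summing gcd(|Δx|,|Δy|) over the edges gives the boundary count: gcd(5,13) + gcd(16,20) + gcd(6,18) + gcd(12,1) + gcd(15,26) = 1+4+6+1+1 = 13.
Scaling by 2 multiplies the area by 2² = 4 (so the new area is 1942) and multiplies the boundary lattice-point count by 2, giving 26.
By Pick's theorem, the interior count of the dilated polygon is 1942 − 26/2 + 1 = 1930.

1930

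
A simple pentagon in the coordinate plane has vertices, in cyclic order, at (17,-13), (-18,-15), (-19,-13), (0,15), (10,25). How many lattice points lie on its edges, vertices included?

14

Summing gcd(|Δx|,|Δy|) over the edges gives the boundary count: gcd(35,2) + gcd(1,2) + gcd(19,28) + gcd(10,10) + gcd(7,38) = 1+1+1+10+1 = 14.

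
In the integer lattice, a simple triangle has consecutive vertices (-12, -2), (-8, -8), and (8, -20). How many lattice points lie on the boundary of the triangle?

8

Along each edge there are gcd(|Δx|,|Δy|)+1 lattice points, so counting each shared vertex once the boundary has gcd(4,6) + gcd(16,12) + gcd(20,18) = 2+4+2 = 8.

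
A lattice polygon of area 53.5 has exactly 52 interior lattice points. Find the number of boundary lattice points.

Pick's theorem gives A = I + B/2 − 1, so B = 2(A − I + 1) = 2(53.5 − 52 + 1) = 5.

5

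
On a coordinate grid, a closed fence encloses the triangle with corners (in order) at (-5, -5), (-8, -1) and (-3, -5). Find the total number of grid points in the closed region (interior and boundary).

By the shoelace formula, twice the signed area is |[(-5)·(-1) − (-8)·(-5)] + [(-8)·(-5) − (-3)·(-1)] + [(-3)·(-5) − (-5)·(-5)]| = 8, so the area is 4.
Along each edge there are gcd(|Δx|,|Δy|)+1 lattice points, so counting each shared vertex once the boundary has gcd(3,4) + gcd(5,4) + gcd(2,0) = 1+1+2 = 4.
Pick's theorem gives I = A − B/2 + 1 = 4 − 4/2 + 1 = 3, so the closed region contains I + B = 3 + 4 = 7 lattice points.

7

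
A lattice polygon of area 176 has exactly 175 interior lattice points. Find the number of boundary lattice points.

4

Pick's theorem gives A = I + B/2 − 1, so B = 2(A − I + 1) = 2(176 − 175 + 1) = 4.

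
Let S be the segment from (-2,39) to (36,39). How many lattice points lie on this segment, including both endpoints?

39

The number of lattice points on a segment between lattice points is gcd(|Δx|,|Δy|) + 1 = gcd(38,0) + 1 = 38 + 1 = 39.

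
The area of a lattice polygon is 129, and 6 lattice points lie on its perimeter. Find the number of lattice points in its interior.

127

Pick's theorem A = I + B/2 − 1 rearranges to I = A − B/2 + 1 = 129 − 6/2 + 1 = 127.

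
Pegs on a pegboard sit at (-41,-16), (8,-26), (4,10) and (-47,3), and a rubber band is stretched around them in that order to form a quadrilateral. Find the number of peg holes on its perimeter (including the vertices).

Summing gcd(|Δx|,|Δy|) over the edges gives the boundary count: gcd(49,10) + gcd(4,36) + gcd(51,7) + gcd(6,19) = 1+4+1+1 = 7.

7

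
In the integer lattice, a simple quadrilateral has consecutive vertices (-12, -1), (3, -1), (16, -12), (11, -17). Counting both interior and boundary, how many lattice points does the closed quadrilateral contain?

The shoelace formula gives twice the area as |((-12)·(-1) − 3·(-1)) + (3·(-12) − 16·(-1)) + (16·(-17) − 11·(-12)) + (11·(-1) − (-12)·(-17))| = 360, so the area is 180.
Along each edge there are gcd(|Δx|,|Δy|)+1 lattice points, so counting each shared vertex once the boundary has gcd(15,0) + gcd(13,11) + gcd(5,5) + gcd(23,16) = 15+1+5+1 = 22.
Pick's theorem gives I = A − B/2 + 1 = 180 − 22/2 + 1 = 170, so the closed region contains I + B = 170 + 22 = 192 lattice points.

192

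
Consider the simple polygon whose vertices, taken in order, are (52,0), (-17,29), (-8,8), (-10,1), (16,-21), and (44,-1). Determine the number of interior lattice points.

By the shoelace formula, twice the signed area is |[52·29 − (-17)·0] + [(-17)·8 − (-8)·29] + [(-8)·1 − (-10)·8] + [(-10)·(-21) − 16·1] + [16·(-1) − 44·(-21)] + [44·0 − 52·(-1)]| = 2830, so the area is 1415.
Summing gcd(|Δx|,|Δy|) over the edges gives the boundary count: gcd(69,29) + gcd(9,21) + gcd(2,7) + gcd(26,22) + gcd(28,20) + gcd(8,1) = 1+3+1+2+4+1 = 12.
By Pick's theorem A = I + B/2 − 1, so I = 1415 − 12/2 + 1 = 1410.

1410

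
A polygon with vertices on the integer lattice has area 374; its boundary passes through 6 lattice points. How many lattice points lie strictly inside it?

Pick's theorem A = I + B/2 − 1 rearranges to I = A − B/2 + 1 = 374 − 6/2 + 1 = 372.

372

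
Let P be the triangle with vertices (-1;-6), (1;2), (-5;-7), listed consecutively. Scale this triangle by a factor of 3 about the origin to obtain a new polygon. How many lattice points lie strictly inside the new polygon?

By the shoelace formula, twice the signed area is |[(-1)·2 − 1·(-6)] + [1·(-7) − (-5)·2] + [(-5)·(-6) − (-1)·(-7)]| = 30, so the area is 15.
Along each edge there are gcd(|Δx|,|Δy|)+1 lattice points, so counting each shared vertex once the boundary has gcd(2,8) + gcd(6,9) + gcd(4,1) = 2+3+1 = 6.
Scaling by 3 multiplies the area by 3² = 9 (so the new area is 135) and multiplies the boundary lattice-point count by 3, giving 18.
By Pick's theorem, the interior count of the dilated polygon is 135 − 18/2 + 1 = 127.

127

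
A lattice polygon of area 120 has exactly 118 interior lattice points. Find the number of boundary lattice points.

6

Pick's theorem gives A = I + B/2 − 1, so B = 2(A − I + 1) = 2(120 − 118 + 1) = 6.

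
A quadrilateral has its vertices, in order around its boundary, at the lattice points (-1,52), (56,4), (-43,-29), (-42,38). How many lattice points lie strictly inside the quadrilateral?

4665

Using the shoelace formula, 2A = |[(-1)·4 − 56·52] + [56·(-29) − (-43)·4] + [(-43)·38 − (-42)·(-29)] + [(-42)·52 − (-1)·38]| = 9366, so the area is 4683.
Summing gcd(|Δx|,|Δy|) over the edges gives the boundary count: gcd(57,48) + gcd(99,33) + gcd(1,67) + gcd(41,14) = 3+33+1+1 = 38.
Pick's theorem gives I = A − B/2 + 1 = 4683 − 38/2 + 1 = 4665.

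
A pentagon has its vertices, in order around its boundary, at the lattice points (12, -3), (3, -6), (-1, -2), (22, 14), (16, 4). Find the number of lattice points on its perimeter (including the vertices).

Summing gcd(|Δx|,|Δy|) over the edges gives the boundary count: gcd(9,3) + gcd(4,4) + gcd(23,16) + gcd(6,10) + gcd(4,7) = 3+4+1+2+1 = 11.

11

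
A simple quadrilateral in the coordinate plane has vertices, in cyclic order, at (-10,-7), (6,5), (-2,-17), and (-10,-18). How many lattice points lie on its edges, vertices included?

Along each edge there are gcd(|Δx|,|Δy|)+1 lattice points, so counting each shared vertex once the boundary has gcd(16,12) + gcd(8,22) + gcd(8,1) + gcd(0,11) = 4+2+1+11 = 18.

18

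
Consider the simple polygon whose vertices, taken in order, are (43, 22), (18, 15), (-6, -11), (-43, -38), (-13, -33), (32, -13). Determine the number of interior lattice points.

By the shoelace formula, twice the signed area is |(43·15 − 18·22) + (18·(-11) − (-6)·15) + ((-6)·(-38) − (-43)·(-11)) + ((-43)·(-33) − (-13)·(-38)) + ((-13)·(-13) − 32·(-33)) + (32·22 − 43·(-13))| = 3309, so the area is 1654.5.
The number of boundary lattice points is Σ gcd(|Δx|,|Δy|) = gcd(25,7) + gcd(24,26) + gcd(37,27) + gcd(30,5) + gcd(45,20) + gcd(11,35) = 1+2+1+5+5+1 = 15.
Pick's theorem gives I = A − B/2 + 1 = 1654.5 − 15/2 + 1 = 1648.

1648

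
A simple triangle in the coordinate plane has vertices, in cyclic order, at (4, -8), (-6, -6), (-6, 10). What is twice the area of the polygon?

The shoelace formula gives twice the area as |[4·(-6) − (-6)·(-8)] + [(-6)·10 − (-6)·(-6)] + [(-6)·(-8) − 4·10]| = 160, so the area is 80.

160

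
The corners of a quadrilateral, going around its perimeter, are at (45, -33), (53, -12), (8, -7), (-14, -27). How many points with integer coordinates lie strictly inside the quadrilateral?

1145

Using the shoelace formula, 2A = |[45·(-12) − 53·(-33)] + [53·(-7) − 8·(-12)] + [8·(-27) − (-14)·(-7)] + [(-14)·(-33) − 45·(-27)]| = 2297, so the area is 1148.5.
Summing gcd(|Δx|,|Δy|) over the edges gives the boundary count: gcd(8,21) + gcd(45,5) + gcd(22,20) + gcd(59,6) = 1+5+2+1 = 9.
By Pick's theorem A = I + B/2 − 1, so I = 1148.5 − 9/2 + 1 = 1145.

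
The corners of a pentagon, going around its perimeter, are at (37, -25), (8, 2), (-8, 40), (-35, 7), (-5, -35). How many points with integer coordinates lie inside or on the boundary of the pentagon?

The shoelace formula gives twice the area as |(37·2 − 8·(-25)) + (8·40 − (-8)·2) + ((-8)·7 − (-35)·40) + ((-35)·(-35) − (-5)·7) + ((-5)·(-25) − 37·(-35))| = 4634, so the area is 2317.
Summing gcd(|Δx|,|Δy|) over the edges gives the boundary count: gcd(29,27) + gcd(16,38) + gcd(27,33) + gcd(30,42) + gcd(42,10) = 1+2+3+6+2 = 14.
Pick's theorem gives I = A − B/2 + 1 = 2317 − 14/2 + 1 = 2311, so the closed region contains I + B = 2311 + 14 = 2325 lattice points.

2325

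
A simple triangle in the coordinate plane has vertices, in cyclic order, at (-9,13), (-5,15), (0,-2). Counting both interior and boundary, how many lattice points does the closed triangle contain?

43

The shoelace formula gives twice the area as |[(-9)·15 − (-5)·13] + [(-5)·(-2) − 0·15] + [0·13 − (-9)·(-2)]| = 78, so the area is 39.
The number of boundary lattice points is Σ gcd(|Δx|,|Δy|) = gcd(4,2) + gcd(5,17) + gcd(9,15) = 2+1+3 = 6.
Pick's theorem gives I = A − B/2 + 1 = 39 − 6/2 + 1 = 37, so the closed region contains I + B = 37 + 6 = 43 lattice points.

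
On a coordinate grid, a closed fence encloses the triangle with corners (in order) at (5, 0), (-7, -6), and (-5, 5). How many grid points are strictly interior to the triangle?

55

The shoelace formula gives twice the area as |[5·(-6) − (-7)·0] + [(-7)·5 − (-5)·(-6)] + [(-5)·0 − 5·5]| = 120, so the area is 60.
Summing gcd(|Δx|,|Δy|) over the edges gives the boundary count: gcd(12,6) + gcd(2,11) + gcd(10,5) = 6+1+5 = 12.
Pick's theorem gives I = A − B/2 + 1 = 60 − 12/2 + 1 = 55.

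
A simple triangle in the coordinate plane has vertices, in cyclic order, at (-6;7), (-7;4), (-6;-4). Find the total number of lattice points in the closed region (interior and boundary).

13

Using the shoelace formula, 2A = |[(-6)·4 − (-7)·7] + [(-7)·(-4) − (-6)·4] + [(-6)·7 − (-6)·(-4)]| = 11, so the area is 11/2.
Along each edge there are gcd(|Δx|,|Δy|)+1 lattice points, so counting each shared vertex once the boundary has gcd(1,3) + gcd(1,8) + gcd(0,11) = 1+1+11 = 13.
Pick's theorem gives I = A − B/2 + 1 = 11/2 − 13/2 + 1 = 0, so the closed region contains I + B = 0 + 13 = 13 lattice points.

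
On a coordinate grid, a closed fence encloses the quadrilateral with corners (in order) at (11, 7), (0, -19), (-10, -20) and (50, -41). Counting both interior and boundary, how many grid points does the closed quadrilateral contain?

911

The shoelace formula gives twice the area as |[11·(-19) − 0·7] + [0·(-20) − (-10)·(-19)] + [(-10)·(-41) − 50·(-20)] + [50·7 − 11·(-41)]| = 1812, so the area is 906.
Along each edge there are gcd(|Δx|,|Δy|)+1 lattice points, so counting each shared vertex once the boundary has gcd(11,26) + gcd(10,1) + gcd(60,21) + gcd(39,48) = 1+1+3+3 = 8.
Pick's theorem gives I = A − B/2 + 1 = 906 − 8/2 + 1 = 903, so the closed region contains I + B = 903 + 8 = 911 lattice points.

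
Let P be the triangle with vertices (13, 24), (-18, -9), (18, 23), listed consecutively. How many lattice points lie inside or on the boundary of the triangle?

102

The shoelace formula gives twice the area as |(13·(-9) − (-18)·24) + ((-18)·23 − 18·(-9)) + (18·24 − 13·23)| = 196, so the area is 98.
Along each edge there are gcd(|Δx|,|Δy|)+1 lattice points, so counting each shared vertex once the boundary has gcd(31,33) + gcd(36,32) + gcd(5,1) = 1+4+1 = 6.
Pick's theorem gives I = A − B/2 + 1 = 98 − 6/2 + 1 = 96, so the closed region contains I + B = 96 + 6 = 102 lattice points.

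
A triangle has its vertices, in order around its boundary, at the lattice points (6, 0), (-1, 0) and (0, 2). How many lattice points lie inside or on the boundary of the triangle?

By the shoelace formula, twice the signed area is |[6·0 − (-1)·0] + [(-1)·2 − 0·0] + [0·0 − 6·2]| = 14, so the area is 7.
The number of boundary lattice points is Σ gcd(|Δx|,|Δy|) = gcd(7,0) + gcd(1,2) + gcd(6,2) = 7+1+2 = 10.
Pick's theorem gives I = A − B/2 + 1 = 7 − 10/2 + 1 = 3, so the closed region contains I + B = 3 + 10 = 13 lattice points.

13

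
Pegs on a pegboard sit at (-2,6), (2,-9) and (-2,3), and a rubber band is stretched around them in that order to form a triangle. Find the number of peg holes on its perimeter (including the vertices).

8

Summing gcd(|Δx|,|Δy|) over the edges gives the boundary count: gcd(4,15) + gcd(4,12) + gcd(0,3) = 1+4+3 = 8.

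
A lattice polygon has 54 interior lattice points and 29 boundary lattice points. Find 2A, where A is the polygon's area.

135

Pick's theorem states A = I + B/2 − 1, so A = 54 + 29/2 − 1 = 135/2.
Hence 2A = 135.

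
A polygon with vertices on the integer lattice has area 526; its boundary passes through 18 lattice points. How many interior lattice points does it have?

518

Pick's theorem A = I + B/2 − 1 rearranges to I = A − B/2 + 1 = 526 − 18/2 + 1 = 518.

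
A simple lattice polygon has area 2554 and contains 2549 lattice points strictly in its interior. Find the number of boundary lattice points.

Pick's theorem gives A = I + B/2 − 1, so B = 2(A − I + 1) = 2(2554 − 2549 + 1) = 12.

12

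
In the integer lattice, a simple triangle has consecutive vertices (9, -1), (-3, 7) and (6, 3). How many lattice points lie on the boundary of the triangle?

6

Along each edge there are gcd(|Δx|,|Δy|)+1 lattice points, so counting each shared vertex once the boundary has gcd(12,8) + gcd(9,4) + gcd(3,4) = 4+1+1 = 6.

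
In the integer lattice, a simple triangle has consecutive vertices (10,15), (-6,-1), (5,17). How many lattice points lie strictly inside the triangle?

48

By the shoelace formula, twice the signed area is |(10·(-1) − (-6)·15) + ((-6)·17 − 5·(-1)) + (5·15 − 10·17)| = 112, so the area is 56.
The number of boundary lattice points is Σ gcd(|Δx|,|Δy|) = gcd(16,16) + gcd(11,18) + gcd(5,2) = 16+1+1 = 18.
Pick's theorem gives I = A − B/2 + 1 = 56 − 18/2 + 1 = 48.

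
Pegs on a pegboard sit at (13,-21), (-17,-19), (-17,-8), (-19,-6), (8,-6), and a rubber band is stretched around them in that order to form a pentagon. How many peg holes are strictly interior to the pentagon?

Using the shoelace formula, 2A = |[13·(-19) − (-17)·(-21)] + [(-17)·(-8) − (-17)·(-19)] + [(-17)·(-6) − (-19)·(-8)] + [(-19)·(-6) − 8·(-6)] + [8·(-21) − 13·(-6)]| = 769, so the area is 769/2.
Summing gcd(|Δx|,|Δy|) over the edges gives the boundary count: gcd(30,2) + gcd(0,11) + gcd(2,2) + gcd(27,0) + gcd(5,15) = 2+11+2+27+5 = 47.
By Pick's theorem A = I + B/2 − 1, so I = 769/2 − 47/2 + 1 = 362.

362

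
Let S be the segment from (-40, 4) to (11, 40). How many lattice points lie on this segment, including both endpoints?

4

The number of lattice points on a segment between lattice points is gcd(|Δx|,|Δy|) + 1 = gcd(51,36) + 1 = 3 + 1 = 4.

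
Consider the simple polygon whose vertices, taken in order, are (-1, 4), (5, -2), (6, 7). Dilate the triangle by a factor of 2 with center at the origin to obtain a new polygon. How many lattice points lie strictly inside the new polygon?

By the shoelace formula, twice the signed area is |((-1)·(-2) − 5·4) + (5·7 − 6·(-2)) + (6·4 − (-1)·7)| = 60, so the area is 30.
Along each edge there are gcd(|Δx|,|Δy|)+1 lattice points, so counting each shared vertex once the boundary has gcd(6,6) + gcd(1,9) + gcd(7,3) = 6+1+1 = 8.
Scaling by 2 multiplies the area by 2² = 4 (so the new area is 120) and multiplies the boundary lattice-point count by 2, giving 16.
By Pick's theorem, the interior count of the dilated polygon is 120 − 16/2 + 1 = 113.

113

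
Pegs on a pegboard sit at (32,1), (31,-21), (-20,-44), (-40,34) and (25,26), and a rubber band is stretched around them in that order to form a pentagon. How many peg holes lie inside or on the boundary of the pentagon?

3816

Using the shoelace formula, 2A = |(32·(-21) − 31·1) + (31·(-44) − (-20)·(-21)) + ((-20)·34 − (-40)·(-44)) + ((-40)·26 − 25·34) + (25·1 − 32·26)| = 7624, so the area is 3812.
Along each edge there are gcd(|Δx|,|Δy|)+1 lattice points, so counting each shared vertex once the boundary has gcd(1,22) + gcd(51,23) + gcd(20,78) + gcd(65,8) + gcd(7,25) = 1+1+2+1+1 = 6.
Pick's theorem gives I = A − B/2 + 1 = 3812 − 6/2 + 1 = 3810, so the closed region contains I + B = 3810 + 6 = 3816 lattice points.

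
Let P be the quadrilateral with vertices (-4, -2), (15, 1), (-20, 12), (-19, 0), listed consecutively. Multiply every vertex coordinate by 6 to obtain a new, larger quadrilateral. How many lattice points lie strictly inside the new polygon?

8845

By the shoelace formula, twice the signed area is |((-4)·1 − 15·(-2)) + (15·12 − (-20)·1) + ((-20)·0 − (-19)·12) + ((-19)·(-2) − (-4)·0)| = 492, so the area is 246.
Along each edge there are gcd(|Δx|,|Δy|)+1 lattice points, so counting each shared vertex once the boundary has gcd(19,3) + gcd(35,11) + gcd(1,12) + gcd(15,2) = 1+1+1+1 = 4.
Scaling by 6 multiplies the area by 6² = 36 (so the new area is 8856) and multiplies the boundary lattice-point count by 6, giving 24.
By Pick's theorem, the interior count of the dilated polygon is 8856 − 24/2 + 1 = 8845.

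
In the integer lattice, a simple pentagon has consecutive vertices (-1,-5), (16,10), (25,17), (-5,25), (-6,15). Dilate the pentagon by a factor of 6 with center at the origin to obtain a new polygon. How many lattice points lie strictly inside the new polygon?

Using the shoelace formula, 2A = |((-1)·10 − 16·(-5)) + (16·17 − 25·10) + (25·25 − (-5)·17) + ((-5)·15 − (-6)·25) + ((-6)·(-5) − (-1)·15)| = 922, so the area is 461.
The number of boundary lattice points is Σ gcd(|Δx|,|Δy|) = gcd(17,15) + gcd(9,7) + gcd(30,8) + gcd(1,10) + gcd(5,20) = 1+1+2+1+5 = 10.
Scaling by 6 multiplies the area by 6² = 36 (so the new area is 16596) and multiplies the boundary lattice-point count by 6, giving 60.
By Pick's theorem, the interior count of the dilated polygon is 16596 − 60/2 + 1 = 16567.

16567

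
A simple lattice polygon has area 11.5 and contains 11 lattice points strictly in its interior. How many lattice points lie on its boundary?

3

Pick's theorem gives A = I + B/2 − 1, so B = 2(A − I + 1) = 2(11.5 − 11 + 1) = 3.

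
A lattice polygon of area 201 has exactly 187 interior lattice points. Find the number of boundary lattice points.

Pick's theorem gives A = I + B/2 − 1, so B = 2(A − I + 1) = 2(201 − 187 + 1) = 30.

30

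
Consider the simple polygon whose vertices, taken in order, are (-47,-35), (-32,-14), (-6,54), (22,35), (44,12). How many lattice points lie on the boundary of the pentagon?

8

Along each edge there are gcd(|Δx|,|Δy|)+1 lattice points, so counting each shared vertex once the boundary has gcd(15,21) + gcd(26,68) + gcd(28,19) + gcd(22,23) + gcd(91,47) = 3+2+1+1+1 = 8.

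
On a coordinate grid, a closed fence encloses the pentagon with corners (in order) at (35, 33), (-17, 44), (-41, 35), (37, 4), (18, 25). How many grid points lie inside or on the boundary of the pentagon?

The shoelace formula gives twice the area as |(35·44 − (-17)·33) + ((-17)·35 − (-41)·44) + ((-41)·4 − 37·35) + (37·25 − 18·4) + (18·33 − 35·25)| = 2423, so the area is 2423/2.
Along each edge there are gcd(|Δx|,|Δy|)+1 lattice points, so counting each shared vertex once the boundary has gcd(52,11) + gcd(24,9) + gcd(78,31) + gcd(19,21) + gcd(17,8) = 1+3+1+1+1 = 7.
Pick's theorem gives I = A − B/2 + 1 = 2423/2 − 7/2 + 1 = 1209, so the closed region contains I + B = 1209 + 7 = 1216 lattice points.

1216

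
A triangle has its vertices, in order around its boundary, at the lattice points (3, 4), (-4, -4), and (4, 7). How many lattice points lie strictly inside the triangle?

6

By the shoelace formula, twice the signed area is |[3·(-4) − (-4)·4] + [(-4)·7 − 4·(-4)] + [4·4 − 3·7]| = 13, so the area is 13/2.
The number of boundary lattice points is Σ gcd(|Δx|,|Δy|) = gcd(7,8) + gcd(8,11) + gcd(1,3) = 1+1+1 = 3.
By Pick's theorem A = I + B/2 − 1, so I = 13/2 − 3/2 + 1 = 6.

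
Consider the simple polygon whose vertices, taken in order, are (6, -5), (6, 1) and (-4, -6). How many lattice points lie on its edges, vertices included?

8

The number of boundary lattice points is Σ gcd(|Δx|,|Δy|) = gcd(0,6) + gcd(10,7) + gcd(10,1) = 6+1+1 = 8.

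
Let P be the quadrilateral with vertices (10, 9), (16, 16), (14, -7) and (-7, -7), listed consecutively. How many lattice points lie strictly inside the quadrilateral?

219

By the shoelace formula, twice the signed area is |(10·16 − 16·9) + (16·(-7) − 14·16) + (14·(-7) − (-7)·(-7)) + ((-7)·9 − 10·(-7))| = 460, so the area is 230.
Summing gcd(|Δx|,|Δy|) over the edges gives the boundary count: gcd(6,7) + gcd(2,23) + gcd(21,0) + gcd(17,16) = 1+1+21+1 = 24.
Pick's theorem gives I = A − B/2 + 1 = 230 − 24/2 + 1 = 219.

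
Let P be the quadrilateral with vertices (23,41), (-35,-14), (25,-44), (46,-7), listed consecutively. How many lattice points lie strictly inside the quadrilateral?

The shoelace formula gives twice the area as |(23·(-14) − (-35)·41) + ((-35)·(-44) − 25·(-14)) + (25·(-7) − 46·(-44)) + (46·41 − 23·(-7))| = 6899, so the area is 6899/2.
The number of boundary lattice points is Σ gcd(|Δx|,|Δy|) = gcd(58,55) + gcd(60,30) + gcd(21,37) + gcd(23,48) = 1+30+1+1 = 33.
By Pick's theorem A = I + B/2 − 1, so I = 6899/2 − 33/2 + 1 = 3434.

3434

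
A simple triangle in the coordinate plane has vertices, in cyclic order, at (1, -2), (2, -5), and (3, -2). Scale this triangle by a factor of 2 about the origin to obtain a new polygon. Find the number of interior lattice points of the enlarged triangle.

9

Using the shoelace formula, 2A = |[1·(-5) − 2·(-2)] + [2·(-2) − 3·(-5)] + [3·(-2) − 1·(-2)]| = 6, so the area is 3.
The number of boundary lattice points is Σ gcd(|Δx|,|Δy|) = gcd(1,3) + gcd(1,3) + gcd(2,0) = 1+1+2 = 4.
Scaling by 2 multiplies the area by 2² = 4 (so the new area is 12) and multiplies the boundary lattice-point count by 2, giving 8.
By Pick's theorem, the interior count of the dilated polygon is 12 − 8/2 + 1 = 9.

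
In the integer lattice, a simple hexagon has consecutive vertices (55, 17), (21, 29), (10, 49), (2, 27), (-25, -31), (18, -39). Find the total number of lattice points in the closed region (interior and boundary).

Using the shoelace formula, 2A = |[55·29 − 21·17] + [21·49 − 10·29] + [10·27 − 2·49] + [2·(-31) − (-25)·27] + [(-25)·(-39) − 18·(-31)] + [18·17 − 55·(-39)]| = 6746, so the area is 3373.
The number of boundary lattice points is Σ gcd(|Δx|,|Δy|) = gcd(34,12) + gcd(11,20) + gcd(8,22) + gcd(27,58) + gcd(43,8) + gcd(37,56) = 2+1+2+1+1+1 = 8.
Pick's theorem gives I = A − B/2 + 1 = 3373 − 8/2 + 1 = 3370, so the closed region contains I + B = 3370 + 8 = 3378 lattice points.

3378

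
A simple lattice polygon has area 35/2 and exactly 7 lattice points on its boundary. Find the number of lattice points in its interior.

From Pick's theorem, I = A − B/2 + 1 = 35/2 − 7/2 + 1 = 15.

15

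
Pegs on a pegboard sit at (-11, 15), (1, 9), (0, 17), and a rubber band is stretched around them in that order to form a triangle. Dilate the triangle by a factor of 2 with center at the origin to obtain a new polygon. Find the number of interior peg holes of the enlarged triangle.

173

The shoelace formula gives twice the area as |((-11)·9 − 1·15) + (1·17 − 0·9) + (0·15 − (-11)·17)| = 90, so the area is 45.
Along each edge there are gcd(|Δx|,|Δy|)+1 lattice points, so counting each shared vertex once the boundary has gcd(12,6) + gcd(1,8) + gcd(11,2) = 6+1+1 = 8.
Scaling by 2 multiplies the area by 2² = 4 (so the new area is 180) and multiplies the boundary lattice-point count by 2, giving 16.
By Pick's theorem, the interior count of the dilated polygon is 180 − 16/2 + 1 = 173.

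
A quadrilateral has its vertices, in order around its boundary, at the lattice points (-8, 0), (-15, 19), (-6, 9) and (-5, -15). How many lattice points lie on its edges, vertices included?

6

Along each edge there are gcd(|Δx|,|Δy|)+1 lattice points, so counting each shared vertex once the boundary has gcd(7,19) + gcd(9,10) + gcd(1,24) + gcd(3,15) = 1+1+1+3 = 6.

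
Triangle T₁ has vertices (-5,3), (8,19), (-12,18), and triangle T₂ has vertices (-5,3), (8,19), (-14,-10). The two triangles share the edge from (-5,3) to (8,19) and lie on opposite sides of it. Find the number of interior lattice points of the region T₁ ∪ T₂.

165

The union is the simple quadrilateral with vertices (-5,3), (-12,18), (8,19), (-14,-10) in order.
Using the shoelace formula, 2A = |((-5)·18 − (-12)·3) + ((-12)·19 − 8·18) + (8·(-10) − (-14)·19) + ((-14)·3 − (-5)·(-10))| = 332, so the area is 166.
Along each edge there are gcd(|Δx|,|Δy|)+1 lattice points, so counting each shared vertex once the boundary has gcd(7,15) + gcd(20,1) + gcd(22,29) + gcd(9,13) = 1+1+1+1 = 4.
By Pick's theorem I = A − B/2 + 1 = 166 − 4/2 + 1 = 165.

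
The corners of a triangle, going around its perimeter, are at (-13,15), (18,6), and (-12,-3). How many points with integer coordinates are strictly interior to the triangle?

273

Using the shoelace formula, 2A = |((-13)·6 − 18·15) + (18·(-3) − (-12)·6) + ((-12)·15 − (-13)·(-3))| = 549, so the area is 274.5.
Summing gcd(|Δx|,|Δy|) over the edges gives the boundary count: gcd(31,9) + gcd(30,9) + gcd(1,18) = 1+3+1 = 5.
By Pick's theorem A = I + B/2 − 1, so I = 274.5 − 5/2 + 1 = 273.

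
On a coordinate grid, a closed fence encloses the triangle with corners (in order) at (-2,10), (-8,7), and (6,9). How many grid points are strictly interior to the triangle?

The shoelace formula gives twice the area as |((-2)·7 − (-8)·10) + ((-8)·9 − 6·7) + (6·10 − (-2)·9)| = 30, so the area is 15.
Summing gcd(|Δx|,|Δy|) over the edges gives the boundary count: gcd(6,3) + gcd(14,2) + gcd(8,1) = 3+2+1 = 6.
By Pick's theorem A = I + B/2 − 1, so I = 15 − 6/2 + 1 = 13.

13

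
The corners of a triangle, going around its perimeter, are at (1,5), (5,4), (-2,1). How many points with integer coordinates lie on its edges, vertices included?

Summing gcd(|Δx|,|Δy|) over the edges gives the boundary count: gcd(4,1) + gcd(7,3) + gcd(3,4) = 1+1+1 = 3.

3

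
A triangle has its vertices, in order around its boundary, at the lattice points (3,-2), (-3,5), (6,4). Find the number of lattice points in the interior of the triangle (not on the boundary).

Using the shoelace formula, 2A = |[3·5 − (-3)·(-2)] + [(-3)·4 − 6·5] + [6·(-2) − 3·4]| = 57, so the area is 28.5.
The number of boundary lattice points is Σ gcd(|Δx|,|Δy|) = gcd(6,7) + gcd(9,1) + gcd(3,6) = 1+1+3 = 5.
By Pick's theorem A = I + B/2 − 1, so I = 28.5 − 5/2 + 1 = 27.

27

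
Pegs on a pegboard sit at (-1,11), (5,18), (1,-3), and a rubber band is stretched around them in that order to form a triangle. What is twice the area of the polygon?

98

By the shoelace formula, twice the signed area is |[(-1)·18 − 5·11] + [5·(-3) − 1·18] + [1·11 − (-1)·(-3)]| = 98, so the area is 49.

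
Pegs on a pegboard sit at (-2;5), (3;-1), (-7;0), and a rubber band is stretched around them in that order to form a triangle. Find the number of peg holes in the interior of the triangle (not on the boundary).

25

By the shoelace formula, twice the signed area is |[(-2)·(-1) − 3·5] + [3·0 − (-7)·(-1)] + [(-7)·5 − (-2)·0]| = 55, so the area is 55/2.
The number of boundary lattice points is Σ gcd(|Δx|,|Δy|) = gcd(5,6) + gcd(10,1) + gcd(5,5) = 1+1+5 = 7.
Pick's theorem gives I = A − B/2 + 1 = 55/2 − 7/2 + 1 = 25.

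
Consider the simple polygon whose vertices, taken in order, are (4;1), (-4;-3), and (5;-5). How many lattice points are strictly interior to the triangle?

Using the shoelace formula, 2A = |(4·(-3) − (-4)·1) + ((-4)·(-5) − 5·(-3)) + (5·1 − 4·(-5))| = 52, so the area is 26.
Summing gcd(|Δx|,|Δy|) over the edges gives the boundary count: gcd(8,4) + gcd(9,2) + gcd(1,6) = 4+1+1 = 6.
By Pick's theorem A = I + B/2 − 1, so I = 26 − 6/2 + 1 = 24.

24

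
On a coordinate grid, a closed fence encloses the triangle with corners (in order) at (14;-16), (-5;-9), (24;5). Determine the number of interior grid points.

234

By the shoelace formula, twice the signed area is |(14·(-9) − (-5)·(-16)) + ((-5)·5 − 24·(-9)) + (24·(-16) − 14·5)| = 469, so the area is 469/2.
The number of boundary lattice points is Σ gcd(|Δx|,|Δy|) = gcd(19,7) + gcd(29,14) + gcd(10,21) = 1+1+1 = 3.
Pick's theorem gives I = A − B/2 + 1 = 469/2 − 3/2 + 1 = 234.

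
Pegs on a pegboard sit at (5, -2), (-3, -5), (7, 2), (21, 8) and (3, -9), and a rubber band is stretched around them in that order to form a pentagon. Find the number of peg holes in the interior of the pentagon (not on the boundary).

The shoelace formula gives twice the area as |(5·(-5) − (-3)·(-2)) + ((-3)·2 − 7·(-5)) + (7·8 − 21·2) + (21·(-9) − 3·8) + (3·(-2) − 5·(-9))| = 162, so the area is 81.
Along each edge there are gcd(|Δx|,|Δy|)+1 lattice points, so counting each shared vertex once the boundary has gcd(8,3) + gcd(10,7) + gcd(14,6) + gcd(18,17) + gcd(2,7) = 1+1+2+1+1 = 6.
Pick's theorem gives I = A − B/2 + 1 = 81 − 6/2 + 1 = 79.

79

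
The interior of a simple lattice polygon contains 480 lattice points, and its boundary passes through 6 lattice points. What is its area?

Pick's theorem states A = I + B/2 − 1, so A = 480 + 6/2 − 1 = 482.

482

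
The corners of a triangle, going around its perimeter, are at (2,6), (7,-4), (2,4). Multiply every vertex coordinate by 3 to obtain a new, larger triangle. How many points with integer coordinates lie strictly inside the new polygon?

The shoelace formula gives twice the area as |[2·(-4) − 7·6] + [7·4 − 2·(-4)] + [2·6 − 2·4]| = 10, so the area is 5.
Along each edge there are gcd(|Δx|,|Δy|)+1 lattice points, so counting each shared vertex once the boundary has gcd(5,10) + gcd(5,8) + gcd(0,2) = 5+1+2 = 8.
Scaling by 3 multiplies the area by 3² = 9 (so the new area is 45) and multiplies the boundary lattice-point count by 3, giving 24.
By Pick's theorem, the interior count of the dilated polygon is 45 − 24/2 + 1 = 34.

34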